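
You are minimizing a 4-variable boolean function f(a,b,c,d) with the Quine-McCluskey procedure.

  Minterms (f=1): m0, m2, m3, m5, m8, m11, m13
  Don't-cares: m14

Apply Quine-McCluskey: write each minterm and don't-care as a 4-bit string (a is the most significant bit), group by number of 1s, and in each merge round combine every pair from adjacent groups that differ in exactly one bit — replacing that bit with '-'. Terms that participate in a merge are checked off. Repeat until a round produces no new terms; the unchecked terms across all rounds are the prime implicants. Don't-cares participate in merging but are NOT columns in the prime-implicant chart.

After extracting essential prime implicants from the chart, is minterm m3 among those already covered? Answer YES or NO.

YES

Round 0: 0000✓ 0010✓ 0011✓ 0101✓ 1000✓ 1011✓ 1101✓ 1110
Round 1: -000 -011 -101 00-0 001-
PIs = {-000, -011, -101, 00-0, 001-, 1110}
Coverage chart:
  m0: -000,00-0
  m2: 00-0,001-
  m3: -011,001-
  m5: -101 ←essential
  m8: -000 ←essential
  m11: -011 ←essential
  m13: -101 ←essential
Essential: -000, -011, -101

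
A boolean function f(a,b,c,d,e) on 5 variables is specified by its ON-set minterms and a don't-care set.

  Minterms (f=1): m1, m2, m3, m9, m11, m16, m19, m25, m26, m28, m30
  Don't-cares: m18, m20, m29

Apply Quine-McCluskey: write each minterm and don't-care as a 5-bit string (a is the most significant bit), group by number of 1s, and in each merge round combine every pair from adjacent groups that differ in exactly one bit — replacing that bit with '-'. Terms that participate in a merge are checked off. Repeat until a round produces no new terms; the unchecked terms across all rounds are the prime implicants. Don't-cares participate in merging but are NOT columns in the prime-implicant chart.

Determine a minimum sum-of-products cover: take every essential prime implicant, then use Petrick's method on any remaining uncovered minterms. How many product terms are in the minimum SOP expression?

6

[col 0] 00001*, 00010*, 00011*, 01001*, 01011*, 10000*, 10010*, 10011*, 10100*, 11001*, 11010*, 11100*, 11101*, 11110*
[col 1] -0010*, -0011*, -1001, 0-001*, 0-011*, 000-1*, 0001-*, 010-1*, 1-010, 1-100, 10-00, 100-0, 1001-*, 11-01, 11-10, 111-0, 1110-
[col 2] -001-, 0-0-1
Prime implicants: -001-, -1001, 0-0-1, 1-010, 1-100, 10-00, 100-0, 11-01, 11-10, 111-0, 1110-
PI chart (minterm → PIs covering it):
  1 | 0-0-1  (sole → essential)
  2 | -001-  (sole → essential)
  3 | -001-,0-0-1
  9 | -1001,0-0-1
  11 | 0-0-1  (sole → essential)
  16 | 10-00,100-0
  19 | -001-  (sole → essential)
  25 | -1001,11-01
  26 | 1-010,11-10
  28 | 1-100,111-0,1110-
  30 | 11-10,111-0
Essential prime implicants: -001-, 0-0-1
Petrick residual → -1001, 1-010, 10-00, 111-0
Minimum SOP uses 6 PIs: b'c'd + bc'd'e + a'c'e + ac'de' + ab'd'e' + abce'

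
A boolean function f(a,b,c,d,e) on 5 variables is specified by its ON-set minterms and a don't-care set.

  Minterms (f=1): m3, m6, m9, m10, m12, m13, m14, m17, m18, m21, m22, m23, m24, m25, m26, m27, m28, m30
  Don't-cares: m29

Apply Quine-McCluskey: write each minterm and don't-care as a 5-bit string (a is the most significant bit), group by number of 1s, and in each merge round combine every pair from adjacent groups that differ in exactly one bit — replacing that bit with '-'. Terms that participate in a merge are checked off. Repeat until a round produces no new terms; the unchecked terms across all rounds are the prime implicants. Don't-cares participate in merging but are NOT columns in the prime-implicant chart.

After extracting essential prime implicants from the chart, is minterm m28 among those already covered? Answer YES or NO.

NO

[col 0] 00011, 00110*, 01001*, 01010*, 01100*, 01101*, 01110*, 10001*, 10010*, 10101*, 10110*, 10111*, 11000*, 11001*, 11010*, 11011*, 11100*, 11101*, 11110*
[col 1] -0110*, -1001*, -1010*, -1100*, -1101*, -1110*, 0-110*, 01-01*, 01-10*, 011-0*, 0110-*, 1-001*, 1-010*, 1-101*, 1-110*, 10-01*, 10-10*, 101-1, 1011-, 11-00*, 11-01*, 11-10*, 110-0*, 110-1*, 1100-*, 1101-*, 111-0*, 1110-*
[col 2] --110, -1-01, -1-10, -11-0, -110-, 1--01, 1--10, 11--0, 11-0-, 110--
Prime implicants: --110, -1-01, -1-10, -11-0, -110-, 00011, 1--01, 1--10, 101-1, 1011-, 11--0, 11-0-, 110--
PI chart (minterm → PIs covering it):
  3 | 00011  (sole → essential)
  6 | --110  (sole → essential)
  9 | -1-01  (sole → essential)
  10 | -1-10  (sole → essential)
  12 | -11-0,-110-
  13 | -1-01,-110-
  14 | --110,-1-10,-11-0
  17 | 1--01  (sole → essential)
  18 | 1--10  (sole → essential)
  21 | 1--01,101-1
  22 | --110,1--10,1011-
  23 | 101-1,1011-
  24 | 11--0,11-0-,110--
  25 | -1-01,1--01,11-0-,110--
  26 | -1-10,1--10,11--0,110--
  27 | 110--  (sole → essential)
  28 | -11-0,-110-,11--0,11-0-
  30 | --110,-1-10,-11-0,1--10,11--0
Essential prime implicants: --110, -1-01, -1-10, 00011, 1--01, 1--10, 110--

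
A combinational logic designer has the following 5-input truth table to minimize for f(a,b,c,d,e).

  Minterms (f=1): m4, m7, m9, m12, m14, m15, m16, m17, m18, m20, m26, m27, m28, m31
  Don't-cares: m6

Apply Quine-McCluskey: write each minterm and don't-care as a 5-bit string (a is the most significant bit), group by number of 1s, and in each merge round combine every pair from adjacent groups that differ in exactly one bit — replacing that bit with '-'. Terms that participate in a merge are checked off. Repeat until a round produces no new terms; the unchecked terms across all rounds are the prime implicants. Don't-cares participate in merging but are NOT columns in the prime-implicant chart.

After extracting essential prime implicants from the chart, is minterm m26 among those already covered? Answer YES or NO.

Round 0: 00100✓ 00110✓ 00111✓ 01001 01100✓ 01110✓ 01111✓ 10000✓ 10001✓ 10010✓ 10100✓ 11010✓ 11011✓ 11100✓ 11111✓
Round 1: -0100✓ -1100✓ -1111 0-100✓ 0-110✓ 0-111✓ 001-0✓ 0011-✓ 011-0✓ 0111-✓ 1-010 1-100✓ 10-00 100-0 1000- 11-11 1101-
Round 2: --100 0-1-0 0-11-
PIs = {--100, -1111, 0-1-0, 0-11-, 01001, 1-010, 10-00, 100-0, 1000-, 11-11, 1101-}
Coverage chart:
  m4: --100,0-1-0
  m7: 0-11- ←essential
  m9: 01001 ←essential
  m12: --100,0-1-0
  m14: 0-1-0,0-11-
  m15: -1111,0-11-
  m16: 10-00,100-0,1000-
  m17: 1000- ←essential
  m18: 1-010,100-0
  m20: --100,10-00
  m26: 1-010,1101-
  m27: 11-11,1101-
  m28: --100 ←essential
  m31: -1111,11-11
Essential: --100, 0-11-, 01001, 1000-

NO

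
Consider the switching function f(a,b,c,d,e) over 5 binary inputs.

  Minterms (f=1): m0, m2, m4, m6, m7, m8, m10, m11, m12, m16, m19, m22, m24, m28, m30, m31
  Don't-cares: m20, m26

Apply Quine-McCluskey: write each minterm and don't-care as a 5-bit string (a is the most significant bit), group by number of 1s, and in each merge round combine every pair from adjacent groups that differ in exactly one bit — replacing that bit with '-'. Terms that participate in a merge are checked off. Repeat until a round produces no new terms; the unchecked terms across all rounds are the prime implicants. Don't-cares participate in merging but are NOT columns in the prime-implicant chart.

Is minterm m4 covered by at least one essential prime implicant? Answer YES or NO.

size-2^0 implicants → 00000(✓)  00010(✓)  00100(✓)  00110(✓)  00111(✓)  01000(✓)  01010(✓)  01011(✓)  01100(✓)  10000(✓)  10011  10100(✓)  10110(✓)  11000(✓)  11010(✓)  11100(✓)  11110(✓)  11111(✓)
size-2^1 implicants → -0000(✓)  -0100(✓)  -0110(✓)  -1000(✓)  -1010(✓)  -1100(✓)  0-000(✓)  0-010(✓)  0-100(✓)  00-00(✓)  00-10(✓)  000-0(✓)  001-0(✓)  0011-  01-00(✓)  010-0(✓)  0101-  1-000(✓)  1-100(✓)  1-110(✓)  10-00(✓)  101-0(✓)  11-00(✓)  11-10(✓)  110-0(✓)  111-0(✓)  1111-
size-2^2 implicants → --000(✓)  --100(✓)  -0-00(✓)  -01-0  -1-00(✓)  -10-0  0--00(✓)  0-0-0  00--0  1--00(✓)  1-1-0  11--0
size-2^3 implicants → ---00
Unchecked terms (primes): ---00, -01-0, -10-0, 0-0-0, 00--0, 0011-, 0101-, 1-1-0, 10011, 11--0, 1111-
Minterm coverage:
  m0 ⊆ ---00,0-0-0,00--0
  m2 ⊆ 0-0-0,00--0
  m4 ⊆ ---00,-01-0,00--0
  m6 ⊆ -01-0,00--0,0011-
  m7 ⊆ 0011- [E]
  m8 ⊆ ---00,-10-0,0-0-0
  m10 ⊆ -10-0,0-0-0,0101-
  m11 ⊆ 0101- [E]
  m12 ⊆ ---00 [E]
  m16 ⊆ ---00 [E]
  m19 ⊆ 10011 [E]
  m22 ⊆ -01-0,1-1-0
  m24 ⊆ ---00,-10-0,11--0
  m28 ⊆ ---00,1-1-0,11--0
  m30 ⊆ 1-1-0,11--0,1111-
  m31 ⊆ 1111- [E]
E = {---00, 0011-, 0101-, 10011, 1111-}

YES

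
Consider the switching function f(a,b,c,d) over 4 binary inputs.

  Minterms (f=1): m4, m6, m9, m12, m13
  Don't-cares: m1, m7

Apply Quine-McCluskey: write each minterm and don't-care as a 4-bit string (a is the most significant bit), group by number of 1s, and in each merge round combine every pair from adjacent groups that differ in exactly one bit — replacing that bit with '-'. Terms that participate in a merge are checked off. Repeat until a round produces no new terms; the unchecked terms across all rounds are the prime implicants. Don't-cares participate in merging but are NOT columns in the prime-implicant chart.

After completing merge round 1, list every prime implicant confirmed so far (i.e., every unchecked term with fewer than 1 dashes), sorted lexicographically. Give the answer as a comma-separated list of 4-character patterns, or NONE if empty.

NONE

Round 0: 0001✓ 0100✓ 0110✓ 0111✓ 1001✓ 1100✓ 1101✓
Round 1: -001 -100 01-0 011- 1-01 110-
PIs = {-001, -100, 01-0, 011-, 1-01, 110-}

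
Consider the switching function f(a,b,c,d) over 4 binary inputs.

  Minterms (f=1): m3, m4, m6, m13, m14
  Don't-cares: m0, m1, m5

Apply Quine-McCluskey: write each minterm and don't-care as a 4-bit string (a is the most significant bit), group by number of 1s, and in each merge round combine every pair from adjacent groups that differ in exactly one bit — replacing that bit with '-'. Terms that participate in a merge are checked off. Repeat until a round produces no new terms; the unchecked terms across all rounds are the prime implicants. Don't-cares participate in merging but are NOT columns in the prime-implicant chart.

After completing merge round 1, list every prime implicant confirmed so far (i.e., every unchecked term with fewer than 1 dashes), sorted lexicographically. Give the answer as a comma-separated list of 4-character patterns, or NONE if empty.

[col 0] 0000*, 0001*, 0011*, 0100*, 0101*, 0110*, 1101*, 1110*
[col 1] -101, -110, 0-00*, 0-01*, 00-1, 000-*, 01-0, 010-*
[col 2] 0-0-
Prime implicants: -101, -110, 0-0-, 00-1, 01-0

NONE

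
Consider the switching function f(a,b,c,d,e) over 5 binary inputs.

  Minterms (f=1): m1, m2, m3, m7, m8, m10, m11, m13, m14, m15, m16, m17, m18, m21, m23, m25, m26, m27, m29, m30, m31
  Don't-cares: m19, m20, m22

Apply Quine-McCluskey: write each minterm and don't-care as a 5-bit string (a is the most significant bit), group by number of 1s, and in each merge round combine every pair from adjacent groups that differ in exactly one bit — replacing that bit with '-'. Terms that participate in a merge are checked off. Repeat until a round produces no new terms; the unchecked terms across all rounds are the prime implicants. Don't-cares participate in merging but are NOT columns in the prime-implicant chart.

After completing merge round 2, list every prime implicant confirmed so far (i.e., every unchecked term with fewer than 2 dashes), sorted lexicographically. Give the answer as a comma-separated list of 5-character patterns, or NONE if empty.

[col 0] 00001*, 00010*, 00011*, 00111*, 01000*, 01010*, 01011*, 01101*, 01110*, 01111*, 10000*, 10001*, 10010*, 10011*, 10100*, 10101*, 10110*, 10111*, 11001*, 11010*, 11011*, 11101*, 11110*, 11111*
[col 1] -0001*, -0010*, -0011*, -0111*, -1010*, -1011*, -1101*, -1110*, -1111*, 0-010*, 0-011*, 0-111*, 00-11*, 000-1*, 0001-*, 01-10*, 01-11*, 010-0, 0101-*, 011-1*, 0111-*, 1-001*, 1-010*, 1-011*, 1-101*, 1-110*, 1-111*, 10-00*, 10-01*, 10-10*, 10-11*, 100-0*, 100-1*, 1000-*, 1001-*, 101-0*, 101-1*, 1010-*, 1011-*, 11-01*, 11-10*, 11-11*, 110-1*, 1101-*, 111-1*, 1111-*
[col 2] --010*, --011*, --111*, -0-11*, -00-1, -001-*, -1-10*, -1-11*, -101-*, -11-1, -111-*, 0--11*, 0-01-*, 01-1-*, 1--01*, 1--10*, 1--11*, 1-0-1*, 1-01-*, 1-1-1*, 1-11-*, 10--0*, 10--1*, 10-0-*, 10-1-*, 100--*, 101--*, 11--1*, 11-1-*
[col 3] ---11, --01-, -1-1-, 1---1, 1--1-, 10---
Prime implicants: ---11, --01-, -00-1, -1-1-, -11-1, 010-0, 1---1, 1--1-, 10---

010-0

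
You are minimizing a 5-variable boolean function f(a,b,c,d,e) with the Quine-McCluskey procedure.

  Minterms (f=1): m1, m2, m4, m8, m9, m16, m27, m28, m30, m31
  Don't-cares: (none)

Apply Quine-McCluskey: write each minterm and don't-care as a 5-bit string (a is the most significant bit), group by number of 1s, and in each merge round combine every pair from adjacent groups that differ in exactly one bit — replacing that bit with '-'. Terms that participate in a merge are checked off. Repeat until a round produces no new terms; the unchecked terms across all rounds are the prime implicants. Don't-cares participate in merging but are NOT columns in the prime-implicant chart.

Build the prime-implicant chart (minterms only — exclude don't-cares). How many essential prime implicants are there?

7

Round 0: 00001✓ 00010 00100 01000✓ 01001✓ 10000 11011✓ 11100✓ 11110✓ 11111✓
Round 1: 0-001 0100- 11-11 111-0 1111-
PIs = {0-001, 00010, 00100, 0100-, 10000, 11-11, 111-0, 1111-}
Coverage chart:
  m1: 0-001 ←essential
  m2: 00010 ←essential
  m4: 00100 ←essential
  m8: 0100- ←essential
  m9: 0-001,0100-
  m16: 10000 ←essential
  m27: 11-11 ←essential
  m28: 111-0 ←essential
  m30: 111-0,1111-
  m31: 11-11,1111-
Essential: 0-001, 00010, 00100, 0100-, 10000, 11-11, 111-0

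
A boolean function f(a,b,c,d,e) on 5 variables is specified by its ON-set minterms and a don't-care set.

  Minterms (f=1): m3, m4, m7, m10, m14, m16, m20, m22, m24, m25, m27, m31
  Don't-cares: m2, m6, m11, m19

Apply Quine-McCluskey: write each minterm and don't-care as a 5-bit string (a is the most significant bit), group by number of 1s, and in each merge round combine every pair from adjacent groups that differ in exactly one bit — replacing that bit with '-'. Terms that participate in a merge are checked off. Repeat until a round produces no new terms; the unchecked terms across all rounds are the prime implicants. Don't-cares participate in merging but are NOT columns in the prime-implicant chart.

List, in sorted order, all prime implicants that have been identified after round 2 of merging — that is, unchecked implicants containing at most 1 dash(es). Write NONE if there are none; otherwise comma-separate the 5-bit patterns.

[col 0] 00010*, 00011*, 00100*, 00110*, 00111*, 01010*, 01011*, 01110*, 10000*, 10011*, 10100*, 10110*, 11000*, 11001*, 11011*, 11111*
[col 1] -0011*, -0100*, -0110*, -1011*, 0-010*, 0-011*, 0-110*, 00-10*, 00-11*, 0001-*, 001-0*, 0011-*, 01-10*, 0101-*, 1-000, 1-011*, 10-00, 101-0*, 11-11, 110-1, 1100-
[col 2] --011, -01-0, 0--10, 0-01-, 00-1-
Prime implicants: --011, -01-0, 0--10, 0-01-, 00-1-, 1-000, 10-00, 11-11, 110-1, 1100-

1-000, 10-00, 11-11, 110-1, 1100-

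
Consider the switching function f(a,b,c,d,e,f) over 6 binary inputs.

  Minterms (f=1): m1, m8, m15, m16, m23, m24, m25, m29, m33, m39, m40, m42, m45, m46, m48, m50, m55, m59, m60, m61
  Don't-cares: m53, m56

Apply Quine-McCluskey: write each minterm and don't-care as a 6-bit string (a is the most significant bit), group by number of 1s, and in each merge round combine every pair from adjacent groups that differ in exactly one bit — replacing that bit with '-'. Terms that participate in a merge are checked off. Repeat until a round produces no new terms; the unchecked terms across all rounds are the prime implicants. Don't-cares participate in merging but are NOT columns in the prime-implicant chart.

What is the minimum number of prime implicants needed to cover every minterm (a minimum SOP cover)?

Round 0: 000001✓ 001000✓ 001111 010000✓ 010111✓ 011000✓ 011001✓ 011101✓ 100001✓ 100111✓ 101000✓ 101010✓ 101101✓ 101110✓ 110000✓ 110010✓ 110101✓ 110111✓ 111000✓ 111011 111100✓ 111101✓
Round 1: -00001 -01000✓ -10000✓ -10111 -11000✓ -11101 0-1000✓ 01-000✓ 011-01 01100- 1-0111 1-1000✓ 1-1101 101-10 1010-0 11-000✓ 11-101 1100-0 1101-1 111-00 11110-
Round 2: --1000 -1-000
PIs = {--1000, -00001, -1-000, -10111, -11101, 001111, 011-01, 01100-, 1-0111, 1-1101, 101-10, 1010-0, 11-101, 1100-0, 1101-1, 111-00, 111011, 11110-}
Coverage chart:
  m1: -00001 ←essential
  m8: --1000 ←essential
  m15: 001111 ←essential
  m16: -1-000 ←essential
  m23: -10111 ←essential
  m24: --1000,-1-000,01100-
  m25: 011-01,01100-
  m29: -11101,011-01
  m33: -00001 ←essential
  m39: 1-0111 ←essential
  m40: --1000,1010-0
  m42: 101-10,1010-0
  m45: 1-1101 ←essential
  m46: 101-10 ←essential
  m48: -1-000,1100-0
  m50: 1100-0 ←essential
  m55: -10111,1-0111,1101-1
  m59: 111011 ←essential
  m60: 111-00,11110-
  m61: -11101,1-1101,11-101,11110-
Essential: --1000, -00001, -1-000, -10111, 001111, 1-0111, 1-1101, 101-10, 1100-0, 111011
Petrick residual → 011-01, 111-00
Min cover (12 terms): cd'e'f' + b'c'd'e'f + bd'e'f' + bc'def + a'b'cdef + a'bce'f + ac'def + acde'f + ab'cef' + abc'd'f' + abce'f' + abcd'ef

12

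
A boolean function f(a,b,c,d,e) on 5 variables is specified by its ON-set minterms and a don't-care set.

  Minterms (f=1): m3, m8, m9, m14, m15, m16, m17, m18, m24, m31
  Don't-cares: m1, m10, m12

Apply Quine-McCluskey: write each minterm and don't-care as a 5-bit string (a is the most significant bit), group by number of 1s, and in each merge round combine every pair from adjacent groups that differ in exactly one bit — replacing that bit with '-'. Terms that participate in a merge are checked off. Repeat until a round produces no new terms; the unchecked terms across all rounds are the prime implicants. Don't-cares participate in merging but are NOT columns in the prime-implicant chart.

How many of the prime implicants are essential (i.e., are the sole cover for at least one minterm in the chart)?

size-2^0 implicants → 00001(✓)  00011(✓)  01000(✓)  01001(✓)  01010(✓)  01100(✓)  01110(✓)  01111(✓)  10000(✓)  10001(✓)  10010(✓)  11000(✓)  11111(✓)
size-2^1 implicants → -0001  -1000  -1111  0-001  000-1  01-00(✓)  01-10(✓)  010-0(✓)  0100-  011-0(✓)  0111-  1-000  100-0  1000-
size-2^2 implicants → 01--0
Unchecked terms (primes): -0001, -1000, -1111, 0-001, 000-1, 01--0, 0100-, 0111-, 1-000, 100-0, 1000-
Minterm coverage:
  m3 ⊆ 000-1 [E]
  m8 ⊆ -1000,01--0,0100-
  m9 ⊆ 0-001,0100-
  m14 ⊆ 01--0,0111-
  m15 ⊆ -1111,0111-
  m16 ⊆ 1-000,100-0,1000-
  m17 ⊆ -0001,1000-
  m18 ⊆ 100-0 [E]
  m24 ⊆ -1000,1-000
  m31 ⊆ -1111 [E]
E = {-1111, 000-1, 100-0}

3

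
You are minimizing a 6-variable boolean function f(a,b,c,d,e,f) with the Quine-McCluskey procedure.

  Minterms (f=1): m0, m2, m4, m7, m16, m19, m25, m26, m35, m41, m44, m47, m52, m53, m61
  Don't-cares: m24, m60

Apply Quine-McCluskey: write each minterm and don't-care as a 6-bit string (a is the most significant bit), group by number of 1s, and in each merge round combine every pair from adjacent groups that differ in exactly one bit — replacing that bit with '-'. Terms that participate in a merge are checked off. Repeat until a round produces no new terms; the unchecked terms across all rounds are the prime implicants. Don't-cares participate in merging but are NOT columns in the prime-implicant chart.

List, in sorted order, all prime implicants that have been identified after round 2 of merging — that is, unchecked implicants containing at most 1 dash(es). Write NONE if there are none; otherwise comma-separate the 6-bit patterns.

0-0000, 000-00, 0000-0, 000111, 01-000, 010011, 0110-0, 01100-, 1-1100, 100011, 101001, 101111

Round 0: 000000✓ 000010✓ 000100✓ 000111 010000✓ 010011 011000✓ 011001✓ 011010✓ 100011 101001 101100✓ 101111 110100✓ 110101✓ 111100✓ 111101✓
Round 1: 0-0000 000-00 0000-0 01-000 0110-0 01100- 1-1100 11-100✓ 11-101✓ 11010-✓ 11110-✓
Round 2: 11-10-
PIs = {0-0000, 000-00, 0000-0, 000111, 01-000, 010011, 0110-0, 01100-, 1-1100, 100011, 101001, 101111, 11-10-}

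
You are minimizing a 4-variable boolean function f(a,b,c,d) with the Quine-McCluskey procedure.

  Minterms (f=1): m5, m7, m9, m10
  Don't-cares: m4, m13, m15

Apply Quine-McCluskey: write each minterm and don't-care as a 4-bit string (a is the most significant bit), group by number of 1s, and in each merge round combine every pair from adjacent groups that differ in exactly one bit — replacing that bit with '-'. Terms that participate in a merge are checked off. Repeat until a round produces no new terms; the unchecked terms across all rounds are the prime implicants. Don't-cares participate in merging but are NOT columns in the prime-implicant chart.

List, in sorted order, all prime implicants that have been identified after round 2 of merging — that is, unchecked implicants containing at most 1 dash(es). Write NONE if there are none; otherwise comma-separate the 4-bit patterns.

010-, 1-01, 1010

Round 0: 0100✓ 0101✓ 0111✓ 1001✓ 1010 1101✓ 1111✓
Round 1: -101✓ -111✓ 01-1✓ 010- 1-01 11-1✓
Round 2: -1-1
PIs = {-1-1, 010-, 1-01, 1010}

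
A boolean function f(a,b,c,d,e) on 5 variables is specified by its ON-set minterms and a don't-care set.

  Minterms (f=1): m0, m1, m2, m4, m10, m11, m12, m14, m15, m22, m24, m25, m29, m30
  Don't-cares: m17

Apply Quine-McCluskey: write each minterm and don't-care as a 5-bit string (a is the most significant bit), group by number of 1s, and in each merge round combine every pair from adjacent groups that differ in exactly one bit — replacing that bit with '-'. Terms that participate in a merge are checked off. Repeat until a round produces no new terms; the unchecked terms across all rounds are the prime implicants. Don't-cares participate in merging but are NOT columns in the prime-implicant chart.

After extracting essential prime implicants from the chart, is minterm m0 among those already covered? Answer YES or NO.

NO

size-2^0 implicants → 00000(✓)  00001(✓)  00010(✓)  00100(✓)  01010(✓)  01011(✓)  01100(✓)  01110(✓)  01111(✓)  10001(✓)  10110(✓)  11000(✓)  11001(✓)  11101(✓)  11110(✓)
size-2^1 implicants → -0001  -1110  0-010  0-100  00-00  000-0  0000-  01-10(✓)  01-11(✓)  0101-(✓)  011-0  0111-(✓)  1-001  1-110  11-01  1100-
size-2^2 implicants → 01-1-
Unchecked terms (primes): -0001, -1110, 0-010, 0-100, 00-00, 000-0, 0000-, 01-1-, 011-0, 1-001, 1-110, 11-01, 1100-
Minterm coverage:
  m0 ⊆ 00-00,000-0,0000-
  m1 ⊆ -0001,0000-
  m2 ⊆ 0-010,000-0
  m4 ⊆ 0-100,00-00
  m10 ⊆ 0-010,01-1-
  m11 ⊆ 01-1- [E]
  m12 ⊆ 0-100,011-0
  m14 ⊆ -1110,01-1-,011-0
  m15 ⊆ 01-1- [E]
  m22 ⊆ 1-110 [E]
  m24 ⊆ 1100- [E]
  m25 ⊆ 1-001,11-01,1100-
  m29 ⊆ 11-01 [E]
  m30 ⊆ -1110,1-110
E = {01-1-, 1-110, 11-01, 1100-}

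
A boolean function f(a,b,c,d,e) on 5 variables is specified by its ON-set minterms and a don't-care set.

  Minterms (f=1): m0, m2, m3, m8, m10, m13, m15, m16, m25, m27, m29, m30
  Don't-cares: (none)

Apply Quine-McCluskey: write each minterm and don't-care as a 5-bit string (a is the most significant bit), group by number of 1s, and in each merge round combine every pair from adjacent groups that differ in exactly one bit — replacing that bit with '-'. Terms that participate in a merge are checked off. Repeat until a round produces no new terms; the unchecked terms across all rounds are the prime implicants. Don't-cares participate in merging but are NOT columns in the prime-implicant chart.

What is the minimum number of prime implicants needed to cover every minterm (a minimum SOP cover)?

size-2^0 implicants → 00000(✓)  00010(✓)  00011(✓)  01000(✓)  01010(✓)  01101(✓)  01111(✓)  10000(✓)  11001(✓)  11011(✓)  11101(✓)  11110
size-2^1 implicants → -0000  -1101  0-000(✓)  0-010(✓)  000-0(✓)  0001-  010-0(✓)  011-1  11-01  110-1
size-2^2 implicants → 0-0-0
Unchecked terms (primes): -0000, -1101, 0-0-0, 0001-, 011-1, 11-01, 110-1, 11110
Minterm coverage:
  m0 ⊆ -0000,0-0-0
  m2 ⊆ 0-0-0,0001-
  m3 ⊆ 0001- [E]
  m8 ⊆ 0-0-0 [E]
  m10 ⊆ 0-0-0 [E]
  m13 ⊆ -1101,011-1
  m15 ⊆ 011-1 [E]
  m16 ⊆ -0000 [E]
  m25 ⊆ 11-01,110-1
  m27 ⊆ 110-1 [E]
  m29 ⊆ -1101,11-01
  m30 ⊆ 11110 [E]
E = {-0000, 0-0-0, 0001-, 011-1, 110-1, 11110}
Petrick residual → -1101
Cover = b'c'd'e' + bcd'e + a'c'e' + a'b'c'd + a'bce + abc'e + abcde'  |cover|=7

7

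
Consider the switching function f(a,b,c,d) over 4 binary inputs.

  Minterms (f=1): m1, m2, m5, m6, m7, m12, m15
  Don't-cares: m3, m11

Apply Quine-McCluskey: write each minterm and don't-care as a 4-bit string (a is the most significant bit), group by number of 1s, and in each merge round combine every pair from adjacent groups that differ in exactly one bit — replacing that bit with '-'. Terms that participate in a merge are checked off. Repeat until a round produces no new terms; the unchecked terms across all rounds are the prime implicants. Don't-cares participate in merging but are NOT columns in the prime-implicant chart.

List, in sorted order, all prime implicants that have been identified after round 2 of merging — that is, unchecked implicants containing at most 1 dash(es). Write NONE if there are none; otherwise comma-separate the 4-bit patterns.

1100

[col 0] 0001*, 0010*, 0011*, 0101*, 0110*, 0111*, 1011*, 1100, 1111*
[col 1] -011*, -111*, 0-01*, 0-10*, 0-11*, 00-1*, 001-*, 01-1*, 011-*, 1-11*
[col 2] --11, 0--1, 0-1-
Prime implicants: --11, 0--1, 0-1-, 1100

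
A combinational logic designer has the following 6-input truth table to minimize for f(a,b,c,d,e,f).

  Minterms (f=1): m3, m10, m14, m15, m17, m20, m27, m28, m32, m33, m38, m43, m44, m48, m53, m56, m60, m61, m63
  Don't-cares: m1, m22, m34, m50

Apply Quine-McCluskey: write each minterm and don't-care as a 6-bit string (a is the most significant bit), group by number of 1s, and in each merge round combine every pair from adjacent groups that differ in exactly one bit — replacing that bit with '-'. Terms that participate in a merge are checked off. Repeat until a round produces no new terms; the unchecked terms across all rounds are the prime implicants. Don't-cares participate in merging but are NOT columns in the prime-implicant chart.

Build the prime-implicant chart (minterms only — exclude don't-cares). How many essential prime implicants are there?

size-2^0 implicants → 000001(✓)  000011(✓)  001010(✓)  001110(✓)  001111(✓)  010001(✓)  010100(✓)  010110(✓)  011011  011100(✓)  100000(✓)  100001(✓)  100010(✓)  100110(✓)  101011  101100(✓)  110000(✓)  110010(✓)  110101(✓)  111000(✓)  111100(✓)  111101(✓)  111111(✓)
size-2^1 implicants → -00001  -11100  0-0001  0000-1  001-10  00111-  01-100  0101-0  1-0000(✓)  1-0010(✓)  1-1100  100-10  1000-0(✓)  10000-  11-000  11-101  1100-0(✓)  111-00  1111-1  11110-
size-2^2 implicants → 1-00-0
Unchecked terms (primes): -00001, -11100, 0-0001, 0000-1, 001-10, 00111-, 01-100, 0101-0, 011011, 1-00-0, 1-1100, 100-10, 10000-, 101011, 11-000, 11-101, 111-00, 1111-1, 11110-
Minterm coverage:
  m3 ⊆ 0000-1 [E]
  m10 ⊆ 001-10 [E]
  m14 ⊆ 001-10,00111-
  m15 ⊆ 00111- [E]
  m17 ⊆ 0-0001 [E]
  m20 ⊆ 01-100,0101-0
  m27 ⊆ 011011 [E]
  m28 ⊆ -11100,01-100
  m32 ⊆ 1-00-0,10000-
  m33 ⊆ -00001,10000-
  m38 ⊆ 100-10 [E]
  m43 ⊆ 101011 [E]
  m44 ⊆ 1-1100 [E]
  m48 ⊆ 1-00-0,11-000
  m53 ⊆ 11-101 [E]
  m56 ⊆ 11-000,111-00
  m60 ⊆ -11100,1-1100,111-00,11110-
  m61 ⊆ 11-101,1111-1,11110-
  m63 ⊆ 1111-1 [E]
E = {0-0001, 0000-1, 001-10, 00111-, 011011, 1-1100, 100-10, 101011, 11-101, 1111-1}

10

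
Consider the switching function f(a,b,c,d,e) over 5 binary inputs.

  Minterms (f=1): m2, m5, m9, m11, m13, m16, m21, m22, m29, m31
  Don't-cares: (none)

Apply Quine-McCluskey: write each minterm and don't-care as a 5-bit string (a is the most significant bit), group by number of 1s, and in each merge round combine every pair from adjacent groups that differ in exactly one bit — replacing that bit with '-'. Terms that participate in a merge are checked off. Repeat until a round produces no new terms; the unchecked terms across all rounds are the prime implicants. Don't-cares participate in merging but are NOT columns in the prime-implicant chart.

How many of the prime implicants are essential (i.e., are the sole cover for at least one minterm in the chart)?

[col 0] 00010, 00101*, 01001*, 01011*, 01101*, 10000, 10101*, 10110, 11101*, 11111*
[col 1] -0101*, -1101*, 0-101*, 01-01, 010-1, 1-101*, 111-1
[col 2] --101
Prime implicants: --101, 00010, 01-01, 010-1, 10000, 10110, 111-1
PI chart (minterm → PIs covering it):
  2 | 00010  (sole → essential)
  5 | --101  (sole → essential)
  9 | 01-01,010-1
  11 | 010-1  (sole → essential)
  13 | --101,01-01
  16 | 10000  (sole → essential)
  21 | --101  (sole → essential)
  22 | 10110  (sole → essential)
  29 | --101,111-1
  31 | 111-1  (sole → essential)
Essential prime implicants: --101, 00010, 010-1, 10000, 10110, 111-1

6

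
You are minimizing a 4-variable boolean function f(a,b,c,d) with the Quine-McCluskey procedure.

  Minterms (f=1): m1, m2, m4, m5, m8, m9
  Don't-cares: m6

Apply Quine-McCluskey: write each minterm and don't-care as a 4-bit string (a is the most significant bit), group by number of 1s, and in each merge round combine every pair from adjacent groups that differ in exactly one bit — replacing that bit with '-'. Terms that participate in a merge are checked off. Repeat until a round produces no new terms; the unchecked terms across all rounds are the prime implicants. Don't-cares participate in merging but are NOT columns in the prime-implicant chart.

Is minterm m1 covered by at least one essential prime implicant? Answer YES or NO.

[col 0] 0001*, 0010*, 0100*, 0101*, 0110*, 1000*, 1001*
[col 1] -001, 0-01, 0-10, 01-0, 010-, 100-
Prime implicants: -001, 0-01, 0-10, 01-0, 010-, 100-
PI chart (minterm → PIs covering it):
  1 | -001,0-01
  2 | 0-10  (sole → essential)
  4 | 01-0,010-
  5 | 0-01,010-
  8 | 100-  (sole → essential)
  9 | -001,100-
Essential prime implicants: 0-10, 100-

NO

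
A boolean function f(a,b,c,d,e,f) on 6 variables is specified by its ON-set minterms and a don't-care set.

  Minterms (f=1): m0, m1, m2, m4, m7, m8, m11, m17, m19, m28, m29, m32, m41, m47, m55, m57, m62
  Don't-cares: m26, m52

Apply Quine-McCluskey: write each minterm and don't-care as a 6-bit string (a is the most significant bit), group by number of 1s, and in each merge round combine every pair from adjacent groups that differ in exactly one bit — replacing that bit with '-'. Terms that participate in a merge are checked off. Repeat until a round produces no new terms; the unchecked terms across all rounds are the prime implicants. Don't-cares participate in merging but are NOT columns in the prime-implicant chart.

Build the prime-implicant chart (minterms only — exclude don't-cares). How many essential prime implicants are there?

12

size-2^0 implicants → 000000(✓)  000001(✓)  000010(✓)  000100(✓)  000111  001000(✓)  001011  010001(✓)  010011(✓)  011010  011100(✓)  011101(✓)  100000(✓)  101001(✓)  101111  110100  110111  111001(✓)  111110
size-2^1 implicants → -00000  0-0001  00-000  000-00  0000-0  00000-  0100-1  01110-  1-1001
Unchecked terms (primes): -00000, 0-0001, 00-000, 000-00, 0000-0, 00000-, 000111, 001011, 0100-1, 011010, 01110-, 1-1001, 101111, 110100, 110111, 111110
Minterm coverage:
  m0 ⊆ -00000,00-000,000-00,0000-0,00000-
  m1 ⊆ 0-0001,00000-
  m2 ⊆ 0000-0 [E]
  m4 ⊆ 000-00 [E]
  m7 ⊆ 000111 [E]
  m8 ⊆ 00-000 [E]
  m11 ⊆ 001011 [E]
  m17 ⊆ 0-0001,0100-1
  m19 ⊆ 0100-1 [E]
  m28 ⊆ 01110- [E]
  m29 ⊆ 01110- [E]
  m32 ⊆ -00000 [E]
  m41 ⊆ 1-1001 [E]
  m47 ⊆ 101111 [E]
  m55 ⊆ 110111 [E]
  m57 ⊆ 1-1001 [E]
  m62 ⊆ 111110 [E]
E = {-00000, 00-000, 000-00, 0000-0, 000111, 001011, 0100-1, 01110-, 1-1001, 101111, 110111, 111110}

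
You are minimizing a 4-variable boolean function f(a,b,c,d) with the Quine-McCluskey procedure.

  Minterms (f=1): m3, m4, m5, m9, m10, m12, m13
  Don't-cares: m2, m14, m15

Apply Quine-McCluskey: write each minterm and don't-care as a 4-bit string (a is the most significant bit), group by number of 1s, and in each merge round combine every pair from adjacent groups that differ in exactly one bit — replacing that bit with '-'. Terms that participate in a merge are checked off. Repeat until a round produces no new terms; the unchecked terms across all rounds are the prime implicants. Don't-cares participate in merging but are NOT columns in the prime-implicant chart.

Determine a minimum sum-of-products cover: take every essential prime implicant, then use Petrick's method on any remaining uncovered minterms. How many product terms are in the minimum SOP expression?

Round 0: 0010✓ 0011✓ 0100✓ 0101✓ 1001✓ 1010✓ 1100✓ 1101✓ 1110✓ 1111✓
Round 1: -010 -100✓ -101✓ 001- 010-✓ 1-01 1-10 11-0✓ 11-1✓ 110-✓ 111-✓
Round 2: -10- 11--
PIs = {-010, -10-, 001-, 1-01, 1-10, 11--}
Coverage chart:
  m3: 001- ←essential
  m4: -10- ←essential
  m5: -10- ←essential
  m9: 1-01 ←essential
  m10: -010,1-10
  m12: -10-,11--
  m13: -10-,1-01,11--
Essential: -10-, 001-, 1-01
Petrick residual → -010
Min cover (4 terms): b'cd' + bc' + a'b'c + ac'd

4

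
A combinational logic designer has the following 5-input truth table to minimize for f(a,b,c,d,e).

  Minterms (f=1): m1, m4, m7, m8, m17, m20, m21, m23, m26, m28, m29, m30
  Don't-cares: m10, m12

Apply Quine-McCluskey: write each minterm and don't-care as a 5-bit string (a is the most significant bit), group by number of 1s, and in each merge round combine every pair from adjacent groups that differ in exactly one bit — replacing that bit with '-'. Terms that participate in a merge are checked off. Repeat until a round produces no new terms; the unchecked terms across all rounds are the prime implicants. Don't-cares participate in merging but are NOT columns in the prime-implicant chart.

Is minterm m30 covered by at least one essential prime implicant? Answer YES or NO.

[col 0] 00001*, 00100*, 00111*, 01000*, 01010*, 01100*, 10001*, 10100*, 10101*, 10111*, 11010*, 11100*, 11101*, 11110*
[col 1] -0001, -0100*, -0111, -1010, -1100*, 0-100*, 01-00, 010-0, 1-100*, 1-101*, 10-01, 101-1, 1010-*, 11-10, 111-0, 1110-*
[col 2] --100, 1-10-
Prime implicants: --100, -0001, -0111, -1010, 01-00, 010-0, 1-10-, 10-01, 101-1, 11-10, 111-0
PI chart (minterm → PIs covering it):
  1 | -0001  (sole → essential)
  4 | --100  (sole → essential)
  7 | -0111  (sole → essential)
  8 | 01-00,010-0
  17 | -0001,10-01
  20 | --100,1-10-
  21 | 1-10-,10-01,101-1
  23 | -0111,101-1
  26 | -1010,11-10
  28 | --100,1-10-,111-0
  29 | 1-10-  (sole → essential)
  30 | 11-10,111-0
Essential prime implicants: --100, -0001, -0111, 1-10-

NO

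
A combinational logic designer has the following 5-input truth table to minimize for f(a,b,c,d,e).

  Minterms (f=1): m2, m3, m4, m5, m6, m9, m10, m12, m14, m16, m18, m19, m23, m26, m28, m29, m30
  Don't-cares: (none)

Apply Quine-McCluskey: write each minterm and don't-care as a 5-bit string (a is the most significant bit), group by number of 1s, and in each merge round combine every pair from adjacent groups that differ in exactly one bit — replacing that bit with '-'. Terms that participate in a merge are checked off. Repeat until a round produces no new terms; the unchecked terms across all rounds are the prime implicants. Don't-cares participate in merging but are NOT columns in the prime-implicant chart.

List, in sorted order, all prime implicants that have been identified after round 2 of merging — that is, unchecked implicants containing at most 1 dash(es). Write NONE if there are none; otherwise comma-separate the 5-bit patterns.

0010-, 01001, 10-11, 100-0, 1110-

Round 0: 00010✓ 00011✓ 00100✓ 00101✓ 00110✓ 01001 01010✓ 01100✓ 01110✓ 10000✓ 10010✓ 10011✓ 10111✓ 11010✓ 11100✓ 11101✓ 11110✓
Round 1: -0010✓ -0011✓ -1010✓ -1100✓ -1110✓ 0-010✓ 0-100✓ 0-110✓ 00-10✓ 0001-✓ 001-0✓ 0010- 01-10✓ 011-0✓ 1-010✓ 10-11 100-0 1001-✓ 11-10✓ 111-0✓ 1110-
Round 2: --010 -001- -1-10 -11-0 0--10 0-1-0
PIs = {--010, -001-, -1-10, -11-0, 0--10, 0-1-0, 0010-, 01001, 10-11, 100-0, 1110-}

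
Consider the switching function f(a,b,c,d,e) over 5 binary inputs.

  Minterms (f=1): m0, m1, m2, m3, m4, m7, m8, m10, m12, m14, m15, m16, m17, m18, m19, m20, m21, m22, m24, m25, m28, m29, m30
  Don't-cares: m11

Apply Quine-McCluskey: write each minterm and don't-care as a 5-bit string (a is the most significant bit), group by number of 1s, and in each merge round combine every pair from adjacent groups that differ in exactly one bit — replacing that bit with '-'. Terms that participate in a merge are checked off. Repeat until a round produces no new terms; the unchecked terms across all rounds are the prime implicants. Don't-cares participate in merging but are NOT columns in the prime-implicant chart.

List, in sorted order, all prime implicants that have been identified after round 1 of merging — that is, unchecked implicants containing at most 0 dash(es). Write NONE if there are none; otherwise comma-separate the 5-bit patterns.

Round 0: 00000✓ 00001✓ 00010✓ 00011✓ 00100✓ 00111✓ 01000✓ 01010✓ 01011✓ 01100✓ 01110✓ 01111✓ 10000✓ 10001✓ 10010✓ 10011✓ 10100✓ 10101✓ 10110✓ 11000✓ 11001✓ 11100✓ 11101✓ 11110✓
Round 1: -0000✓ -0001✓ -0010✓ -0011✓ -0100✓ -1000✓ -1100✓ -1110✓ 0-000✓ 0-010✓ 0-011✓ 0-100✓ 0-111✓ 00-00✓ 00-11✓ 000-0✓ 000-1✓ 0000-✓ 0001-✓ 01-00✓ 01-10✓ 01-11✓ 010-0✓ 0101-✓ 011-0✓ 0111-✓ 1-000✓ 1-001✓ 1-100✓ 1-101✓ 1-110✓ 10-00✓ 10-01✓ 10-10✓ 100-0✓ 100-1✓ 1000-✓ 1001-✓ 101-0✓ 1010-✓ 11-00✓ 11-01✓ 1100-✓ 111-0✓ 1110-✓
Round 2: --000✓ --100✓ -0-00✓ -00-0✓ -00-1✓ -000-✓ -001-✓ -1-00✓ -11-0 0--00✓ 0--11 0-0-0 0-01- 000--✓ 01--0 01-1- 1--00✓ 1--01✓ 1-00-✓ 1-1-0 1-10-✓ 10--0 10-0-✓ 100--✓ 11-0-✓
Round 3: ---00 -00-- 1--0-
PIs = {---00, -00--, -11-0, 0--11, 0-0-0, 0-01-, 01--0, 01-1-, 1--0-, 1-1-0, 10--0}

NONE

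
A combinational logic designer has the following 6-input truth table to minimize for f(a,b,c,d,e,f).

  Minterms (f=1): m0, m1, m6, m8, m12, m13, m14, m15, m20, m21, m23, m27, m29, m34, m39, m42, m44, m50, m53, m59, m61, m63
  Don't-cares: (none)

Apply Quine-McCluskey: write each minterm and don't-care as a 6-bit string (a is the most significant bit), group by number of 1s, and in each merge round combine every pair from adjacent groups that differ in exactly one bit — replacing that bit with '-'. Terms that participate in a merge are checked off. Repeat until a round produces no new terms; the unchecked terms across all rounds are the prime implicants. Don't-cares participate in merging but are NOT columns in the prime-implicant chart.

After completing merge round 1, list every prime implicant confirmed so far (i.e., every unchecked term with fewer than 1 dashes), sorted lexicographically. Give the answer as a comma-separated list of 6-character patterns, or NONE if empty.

[col 0] 000000*, 000001*, 000110*, 001000*, 001100*, 001101*, 001110*, 001111*, 010100*, 010101*, 010111*, 011011*, 011101*, 100010*, 100111, 101010*, 101100*, 110010*, 110101*, 111011*, 111101*, 111111*
[col 1] -01100, -10101*, -11011, -11101*, 0-1101, 00-000, 00-110, 00000-, 001-00, 0011-0*, 0011-1*, 00110-*, 00111-*, 01-101*, 0101-1, 01010-, 1-0010, 10-010, 11-101*, 111-11, 1111-1
[col 2] -1-101, 0011--
Prime implicants: -01100, -1-101, -11011, 0-1101, 00-000, 00-110, 00000-, 001-00, 0011--, 0101-1, 01010-, 1-0010, 10-010, 100111, 111-11, 1111-1

100111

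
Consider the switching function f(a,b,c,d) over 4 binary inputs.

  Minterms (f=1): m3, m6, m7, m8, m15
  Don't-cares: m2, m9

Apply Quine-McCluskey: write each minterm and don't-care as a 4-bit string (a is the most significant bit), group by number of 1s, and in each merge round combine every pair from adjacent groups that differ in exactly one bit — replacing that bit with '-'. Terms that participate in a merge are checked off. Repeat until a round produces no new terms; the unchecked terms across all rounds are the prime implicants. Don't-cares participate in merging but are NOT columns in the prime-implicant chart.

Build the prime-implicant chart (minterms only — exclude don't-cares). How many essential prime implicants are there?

3

Round 0: 0010✓ 0011✓ 0110✓ 0111✓ 1000✓ 1001✓ 1111✓
Round 1: -111 0-10✓ 0-11✓ 001-✓ 011-✓ 100-
Round 2: 0-1-
PIs = {-111, 0-1-, 100-}
Coverage chart:
  m3: 0-1- ←essential
  m6: 0-1- ←essential
  m7: -111,0-1-
  m8: 100- ←essential
  m15: -111 ←essential
Essential: -111, 0-1-, 100-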